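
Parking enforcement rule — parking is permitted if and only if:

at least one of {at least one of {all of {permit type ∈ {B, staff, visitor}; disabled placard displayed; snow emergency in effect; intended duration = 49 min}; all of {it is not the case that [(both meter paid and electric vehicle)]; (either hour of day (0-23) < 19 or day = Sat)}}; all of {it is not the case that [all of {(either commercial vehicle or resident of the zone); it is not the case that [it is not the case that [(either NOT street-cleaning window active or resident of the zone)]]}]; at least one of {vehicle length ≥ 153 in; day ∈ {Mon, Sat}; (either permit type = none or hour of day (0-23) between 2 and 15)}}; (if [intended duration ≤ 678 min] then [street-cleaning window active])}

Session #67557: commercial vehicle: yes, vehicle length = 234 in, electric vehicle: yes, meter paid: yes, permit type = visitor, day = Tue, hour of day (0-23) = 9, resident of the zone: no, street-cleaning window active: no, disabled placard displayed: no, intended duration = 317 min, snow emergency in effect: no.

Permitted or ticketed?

Atomic conditions:
  permit type ∈ {B, staff, visitor}: visitor is in the set → true
  disabled placard displayed: no → false
  snow emergency in effect: no → false
  intended duration = 49 min: 317 == 49 is false
  meter paid: yes → true
  electric vehicle: yes → true
  hour of day (0-23) < 19: 9 < 19 is true
  day = Sat: Tue == Sat is false
  commercial vehicle: yes → true
  resident of the zone: no → false
  NOT street-cleaning window active: no → true
  vehicle length ≥ 153 in: 234 ≥ 153 is true
  day ∈ {Mon, Sat}: Tue is not in the set → false
  permit type = none: visitor == none is false
  hour of day (0-23) between 2 and 15: 9 in [2, 15] is true
  intended duration ≤ 678 min: 317 ≤ 678 is true
  street-cleaning window active: no → false
Combine:
[1.1] true AND false AND false AND false = false
[1.2.1.1] true AND true = true
[1.2.1] NOT true = false
[1.2.2] true OR false = true
[1.2] false AND true = false
[1] false OR false = false
[2.1.1.1] true OR false = true
[2.1.1.2.1.1] true OR false = true
[2.1.1.2.1] NOT true = false
[2.1.1.2] NOT false = true
[2.1.1] true AND true = true
[2.1] NOT true = false
[2.2.3] false OR true = true
[2.2] true OR false OR true = true
[2] false AND true = false
[3] true → false = false
[root] false OR false OR false = false
Overall: false → ticketed

Ticketed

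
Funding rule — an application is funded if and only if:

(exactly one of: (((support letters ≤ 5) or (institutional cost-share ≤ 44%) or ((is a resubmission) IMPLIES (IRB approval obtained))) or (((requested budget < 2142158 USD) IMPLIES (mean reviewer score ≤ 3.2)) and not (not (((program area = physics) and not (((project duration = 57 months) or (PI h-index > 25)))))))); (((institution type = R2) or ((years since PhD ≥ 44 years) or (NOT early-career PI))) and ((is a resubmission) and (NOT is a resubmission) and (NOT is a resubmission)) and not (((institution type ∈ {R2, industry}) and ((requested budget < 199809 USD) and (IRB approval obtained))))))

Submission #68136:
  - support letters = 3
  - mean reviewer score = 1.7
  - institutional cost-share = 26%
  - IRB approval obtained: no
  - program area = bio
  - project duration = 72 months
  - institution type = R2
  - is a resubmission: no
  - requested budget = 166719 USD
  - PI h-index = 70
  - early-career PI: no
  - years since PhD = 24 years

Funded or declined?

Funded

Atomic conditions:
  support letters ≤ 5: 3 ≤ 5 is true
  institutional cost-share ≤ 44%: 26 ≤ 44 is true
  is a resubmission: no → false
  IRB approval obtained: no → false
  requested budget < 2142158 USD: 166719 < 2142158 is true
  mean reviewer score ≤ 3.2: 1.7 ≤ 3.2 is true
  program area = physics: bio == physics is false
  project duration = 57 months: 72 == 57 is false
  PI h-index > 25: 70 > 25 is true
  institution type = R2: R2 == R2 is true
  years since PhD ≥ 44 years: 24 ≥ 44 is false
  NOT early-career PI: no → true
  NOT is a resubmission: no → true
  institution type ∈ {R2, industry}: R2 is in the set → true
  requested budget < 199809 USD: 166719 < 199809 is true
Combine:
[1.1.3] false → false (antecedent false ⇒ implication holds) = true
[1.1] true OR true OR true = true
[1.2.1] true → true = true
[1.2.2.1.1.2.1] false OR true = true
[1.2.2.1.1.2] NOT true = false
[1.2.2.1.1] false AND false = false
[1.2.2.1] NOT false = true
[1.2.2] NOT true = false
[1.2] true AND false = false
[1] true OR false = true
[2.1.2] false OR true = true
[2.1] true OR true = true
[2.2] false AND true AND true = false
[2.3.1.2] true AND false = false
[2.3.1] true AND false = false
[2.3] NOT false = true
[2] true AND false AND true = false
[root] exactly-one(true, false) = true
Overall: true → funded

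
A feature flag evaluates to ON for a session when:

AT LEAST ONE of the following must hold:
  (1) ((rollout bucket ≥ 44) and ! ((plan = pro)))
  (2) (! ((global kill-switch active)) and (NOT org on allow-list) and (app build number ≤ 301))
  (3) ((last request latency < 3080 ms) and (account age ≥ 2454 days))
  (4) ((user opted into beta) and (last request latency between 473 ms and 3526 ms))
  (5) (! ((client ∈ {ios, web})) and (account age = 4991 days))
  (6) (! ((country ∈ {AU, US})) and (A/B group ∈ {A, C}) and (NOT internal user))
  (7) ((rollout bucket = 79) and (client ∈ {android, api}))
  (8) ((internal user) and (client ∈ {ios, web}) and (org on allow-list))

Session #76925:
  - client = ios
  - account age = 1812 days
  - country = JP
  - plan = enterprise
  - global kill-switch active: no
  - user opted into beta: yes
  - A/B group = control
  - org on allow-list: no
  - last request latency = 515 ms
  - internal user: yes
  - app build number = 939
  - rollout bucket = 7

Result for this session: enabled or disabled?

Atomic conditions:
  rollout bucket ≥ 44: 7 ≥ 44 is false
  plan = pro: enterprise == pro is false
  global kill-switch active: no → false
  NOT org on allow-list: no → true
  app build number ≤ 301: 939 ≤ 301 is false
  last request latency < 3080 ms: 515 < 3080 is true
  account age ≥ 2454 days: 1812 ≥ 2454 is false
  user opted into beta: yes → true
  last request latency between 473 ms and 3526 ms: 515 in [473, 3526] is true
  client ∈ {ios, web}: ios is in the set → true
  account age = 4991 days: 1812 == 4991 is false
  country ∈ {AU, US}: JP is not in the set → false
  A/B group ∈ {A, C}: control is not in the set → false
  NOT internal user: yes → false
  rollout bucket = 79: 7 == 79 is false
  client ∈ {android, api}: ios is not in the set → false
  internal user: yes → true
  org on allow-list: no → false
Combine:
[1.2] NOT false = true
[1] false AND true = false
[2.1] NOT false = true
[2] true AND true AND false = false
[3] true AND false = false
[4] true AND true = true
[5.1] NOT true = false
[5] false AND false = false
[6.1] NOT false = true
[6] true AND false AND false = false
[7] false AND false = false
[8] true AND true AND false = false
[root] false OR false OR false OR true OR false OR false OR false OR false = true
Overall: true → enabled

Enabled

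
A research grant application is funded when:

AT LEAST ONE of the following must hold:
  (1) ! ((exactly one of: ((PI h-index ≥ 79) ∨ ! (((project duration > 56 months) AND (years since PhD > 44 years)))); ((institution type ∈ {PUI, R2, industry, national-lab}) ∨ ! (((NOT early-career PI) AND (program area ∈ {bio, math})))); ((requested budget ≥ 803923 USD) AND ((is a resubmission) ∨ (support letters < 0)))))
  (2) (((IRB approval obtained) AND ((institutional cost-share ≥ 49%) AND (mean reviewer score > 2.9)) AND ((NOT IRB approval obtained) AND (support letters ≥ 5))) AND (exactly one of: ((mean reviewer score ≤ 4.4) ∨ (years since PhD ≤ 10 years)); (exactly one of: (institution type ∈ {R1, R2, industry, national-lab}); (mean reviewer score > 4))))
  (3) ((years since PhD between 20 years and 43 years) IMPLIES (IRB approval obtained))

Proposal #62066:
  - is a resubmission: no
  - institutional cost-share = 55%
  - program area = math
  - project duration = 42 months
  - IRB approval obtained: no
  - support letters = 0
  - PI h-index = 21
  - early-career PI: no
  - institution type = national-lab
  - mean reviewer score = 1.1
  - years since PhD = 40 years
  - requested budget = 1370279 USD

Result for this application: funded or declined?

Atomic conditions:
  PI h-index ≥ 79: 21 ≥ 79 is false
  project duration > 56 months: 42 > 56 is false
  years since PhD > 44 years: 40 > 44 is false
  institution type ∈ {PUI, R2, industry, national-lab}: national-lab is in the set → true
  NOT early-career PI: no → true
  program area ∈ {bio, math}: math is in the set → true
  requested budget ≥ 803923 USD: 1370279 ≥ 803923 is true
  is a resubmission: no → false
  support letters < 0: 0 < 0 is false
  IRB approval obtained: no → false
  institutional cost-share ≥ 49%: 55 ≥ 49 is true
  mean reviewer score > 2.9: 1.1 > 2.9 is false
  NOT IRB approval obtained: no → true
  support letters ≥ 5: 0 ≥ 5 is false
  mean reviewer score ≤ 4.4: 1.1 ≤ 4.4 is true
  years since PhD ≤ 10 years: 40 ≤ 10 is false
  institution type ∈ {R1, R2, industry, national-lab}: national-lab is in the set → true
  mean reviewer score > 4: 1.1 > 4 is false
  years since PhD between 20 years and 43 years: 40 in [20, 43] is true
Combine:
[1.1.1.2.1] false AND false = false
[1.1.1.2] NOT false = true
[1.1.1] false OR true = true
[1.1.2.2.1] true AND true = true
[1.1.2.2] NOT true = false
[1.1.2] true OR false = true
[1.1.3.2] false OR false = false
[1.1.3] true AND false = false
[1.1] exactly-one(true, true, false) = false
[1] NOT false = true
[2.1.2] true AND false = false
[2.1.3] true AND false = false
[2.1] false AND false AND false = false
[2.2.1] true OR false = true
[2.2.2] exactly-one(true, false) = true
[2.2] exactly-one(true, true) = false
[2] false AND false = false
[3] true → false = false
[root] true OR false OR false = true
Overall: true → funded

Funded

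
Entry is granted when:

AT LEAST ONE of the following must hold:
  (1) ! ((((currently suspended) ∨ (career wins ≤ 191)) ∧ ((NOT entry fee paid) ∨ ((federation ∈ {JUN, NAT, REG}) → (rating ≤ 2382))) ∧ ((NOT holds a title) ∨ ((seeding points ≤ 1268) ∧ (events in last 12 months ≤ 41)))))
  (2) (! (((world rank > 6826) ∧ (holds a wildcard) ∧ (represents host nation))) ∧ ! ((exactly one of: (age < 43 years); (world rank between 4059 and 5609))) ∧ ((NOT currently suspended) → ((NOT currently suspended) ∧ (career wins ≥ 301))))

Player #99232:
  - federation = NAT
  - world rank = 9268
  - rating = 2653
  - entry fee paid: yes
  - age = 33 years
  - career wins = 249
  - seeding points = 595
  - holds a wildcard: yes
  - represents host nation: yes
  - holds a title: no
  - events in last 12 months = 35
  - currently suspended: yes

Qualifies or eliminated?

Qualifies

Atomic conditions:
  currently suspended: yes → true
  career wins ≤ 191: 249 ≤ 191 is false
  NOT entry fee paid: yes → false
  federation ∈ {JUN, NAT, REG}: NAT is in the set → true
  rating ≤ 2382: 2653 ≤ 2382 is false
  NOT holds a title: no → true
  seeding points ≤ 1268: 595 ≤ 1268 is true
  events in last 12 months ≤ 41: 35 ≤ 41 is true
  world rank > 6826: 9268 > 6826 is true
  holds a wildcard: yes → true
  represents host nation: yes → true
  age < 43 years: 33 < 43 is true
  world rank between 4059 and 5609: 9268 in [4059, 5609] is false
  NOT currently suspended: yes → false
  career wins ≥ 301: 249 ≥ 301 is false
Combine:
[1.1.1] true OR false = true
[1.1.2.2] true → false = false
[1.1.2] false OR false = false
[1.1.3.2] true AND true = true
[1.1.3] true OR true = true
[1.1] true AND false AND true = false
[1] NOT false = true
[2.1.1] true AND true AND true = true
[2.1] NOT true = false
[2.2.1] exactly-one(true, false) = true
[2.2] NOT true = false
[2.3.2] false AND false = false
[2.3] false → false (antecedent false ⇒ implication holds) = true
[2] false AND false AND true = false
[root] true OR false = true
Overall: true → qualifies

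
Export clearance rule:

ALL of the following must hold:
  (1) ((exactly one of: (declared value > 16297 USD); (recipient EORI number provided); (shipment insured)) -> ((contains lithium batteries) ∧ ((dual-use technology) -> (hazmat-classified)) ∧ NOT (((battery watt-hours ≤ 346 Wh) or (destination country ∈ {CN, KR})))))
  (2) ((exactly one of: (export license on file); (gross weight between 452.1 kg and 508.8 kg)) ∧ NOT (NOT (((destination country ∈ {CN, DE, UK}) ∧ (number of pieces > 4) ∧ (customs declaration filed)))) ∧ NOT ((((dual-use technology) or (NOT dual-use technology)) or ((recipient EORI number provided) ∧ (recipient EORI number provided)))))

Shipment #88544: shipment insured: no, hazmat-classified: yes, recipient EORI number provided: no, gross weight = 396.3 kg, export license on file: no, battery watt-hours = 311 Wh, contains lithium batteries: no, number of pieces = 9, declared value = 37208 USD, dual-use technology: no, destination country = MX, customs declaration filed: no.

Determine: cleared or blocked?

Atomic conditions:
  declared value > 16297 USD: 37208 > 16297 is true
  recipient EORI number provided: no → false
  shipment insured: no → false
  contains lithium batteries: no → false
  dual-use technology: no → false
  hazmat-classified: yes → true
  battery watt-hours ≤ 346 Wh: 311 ≤ 346 is true
  destination country ∈ {CN, KR}: MX is not in the set → false
  export license on file: no → false
  gross weight between 452.1 kg and 508.8 kg: 396.3 in [452.1, 508.8] is false
  destination country ∈ {CN, DE, UK}: MX is not in the set → false
  number of pieces > 4: 9 > 4 is true
  customs declaration filed: no → false
  NOT dual-use technology: no → true
Combine:
[1.1] exactly-one(true, false, false) = true
[1.2.2] false → true (antecedent false ⇒ implication holds) = true
[1.2.3.1] true OR false = true
[1.2.3] NOT true = false
[1.2] false AND true AND false = false
[1] true → false = false
[2.1] exactly-one(false, false) = false
[2.2.1.1] false AND true AND false = false
[2.2.1] NOT false = true
[2.2] NOT true = false
[2.3.1.1] false OR true = true
[2.3.1.2] false AND false = false
[2.3.1] true OR false = true
[2.3] NOT true = false
[2] false AND false AND false = false
[root] false AND false = false
Overall: false → blocked

Blocked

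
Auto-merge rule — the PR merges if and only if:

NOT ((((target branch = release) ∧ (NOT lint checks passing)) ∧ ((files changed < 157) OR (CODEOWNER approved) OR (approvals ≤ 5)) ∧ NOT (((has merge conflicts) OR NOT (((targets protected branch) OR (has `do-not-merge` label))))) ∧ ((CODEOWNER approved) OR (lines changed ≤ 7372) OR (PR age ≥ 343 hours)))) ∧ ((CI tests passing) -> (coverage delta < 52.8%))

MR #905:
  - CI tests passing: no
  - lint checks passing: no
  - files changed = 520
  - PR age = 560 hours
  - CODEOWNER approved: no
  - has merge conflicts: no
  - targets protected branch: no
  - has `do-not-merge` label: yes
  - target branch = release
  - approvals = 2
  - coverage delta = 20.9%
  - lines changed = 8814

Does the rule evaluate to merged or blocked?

Blocked

Atomic conditions:
  target branch = release: release == release is true
  NOT lint checks passing: no → true
  files changed < 157: 520 < 157 is false
  CODEOWNER approved: no → false
  approvals ≤ 5: 2 ≤ 5 is true
  has merge conflicts: no → false
  targets protected branch: no → false
  has `do-not-merge` label: yes → true
  lines changed ≤ 7372: 8814 ≤ 7372 is false
  PR age ≥ 343 hours: 560 ≥ 343 is true
  CI tests passing: no → false
  coverage delta < 52.8%: 20.9 < 52.8 is true
Combine:
[1.1.1] true AND true = true
[1.1.2] false OR false OR true = true
[1.1.3.1.2.1] false OR true = true
[1.1.3.1.2] NOT true = false
[1.1.3.1] false OR false = false
[1.1.3] NOT false = true
[1.1.4] false OR false OR true = true
[1.1] true AND true AND true AND true = true
[1] NOT true = false
[2] false → true (antecedent false ⇒ implication holds) = true
[root] false AND true = false
Overall: false → blocked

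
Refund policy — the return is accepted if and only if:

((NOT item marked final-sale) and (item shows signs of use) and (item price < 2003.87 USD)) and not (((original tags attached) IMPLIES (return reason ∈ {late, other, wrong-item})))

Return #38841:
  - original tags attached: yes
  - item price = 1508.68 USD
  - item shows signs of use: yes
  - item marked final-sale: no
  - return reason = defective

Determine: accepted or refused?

Accepted

Atomic conditions:
  NOT item marked final-sale: no → true
  item shows signs of use: yes → true
  item price < 2003.87 USD: 1508.68 < 2003.87 is true
  original tags attached: yes → true
  return reason ∈ {late, other, wrong-item}: defective is not in the set → false
Combine:
[1] true AND true AND true = true
[2.1] true → false = false
[2] NOT false = true
[root] true AND true = true
Overall: true → accepted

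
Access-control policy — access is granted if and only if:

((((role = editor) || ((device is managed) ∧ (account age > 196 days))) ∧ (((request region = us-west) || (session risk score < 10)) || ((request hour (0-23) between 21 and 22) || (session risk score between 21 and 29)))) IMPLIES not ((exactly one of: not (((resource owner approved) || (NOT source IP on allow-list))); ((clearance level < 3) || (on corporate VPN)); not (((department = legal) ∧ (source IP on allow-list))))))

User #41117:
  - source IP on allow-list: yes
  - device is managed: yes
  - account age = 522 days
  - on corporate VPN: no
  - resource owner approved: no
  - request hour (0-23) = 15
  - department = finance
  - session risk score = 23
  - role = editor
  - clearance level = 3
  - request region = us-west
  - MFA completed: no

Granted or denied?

Atomic conditions:
  role = editor: editor == editor is true
  device is managed: yes → true
  account age > 196 days: 522 > 196 is true
  request region = us-west: us-west == us-west is true
  session risk score < 10: 23 < 10 is false
  request hour (0-23) between 21 and 22: 15 in [21, 22] is false
  session risk score between 21 and 29: 23 in [21, 29] is true
  resource owner approved: no → false
  NOT source IP on allow-list: yes → false
  clearance level < 3: 3 < 3 is false
  on corporate VPN: no → false
  department = legal: finance == legal is false
  source IP on allow-list: yes → true
Combine:
[1.1.2] true AND true = true
[1.1] true OR true = true
[1.2.1] true OR false = true
[1.2.2] false OR true = true
[1.2] true OR true = true
[1] true AND true = true
[2.1.1.1] false OR false = false
[2.1.1] NOT false = true
[2.1.2] false OR false = false
[2.1.3.1] false AND true = false
[2.1.3] NOT false = true
[2.1] exactly-one(true, false, true) = false
[2] NOT false = true
[root] true → true = true
Overall: true → granted

Granted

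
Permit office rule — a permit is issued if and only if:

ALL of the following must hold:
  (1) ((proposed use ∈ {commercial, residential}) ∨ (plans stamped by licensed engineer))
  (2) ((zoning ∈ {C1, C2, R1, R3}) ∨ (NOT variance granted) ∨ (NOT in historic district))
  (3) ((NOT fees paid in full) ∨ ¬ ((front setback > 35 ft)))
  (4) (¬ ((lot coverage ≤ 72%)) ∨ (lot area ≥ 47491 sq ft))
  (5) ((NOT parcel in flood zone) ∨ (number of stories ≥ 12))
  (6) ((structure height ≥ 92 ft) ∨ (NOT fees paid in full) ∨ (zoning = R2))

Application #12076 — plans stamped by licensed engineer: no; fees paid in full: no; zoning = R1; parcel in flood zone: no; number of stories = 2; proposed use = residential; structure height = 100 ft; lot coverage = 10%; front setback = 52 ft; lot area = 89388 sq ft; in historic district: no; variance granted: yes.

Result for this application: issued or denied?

Issued

Atomic conditions:
  proposed use ∈ {commercial, residential}: residential is in the set → true
  plans stamped by licensed engineer: no → false
  zoning ∈ {C1, C2, R1, R3}: R1 is in the set → true
  NOT variance granted: yes → false
  NOT in historic district: no → true
  NOT fees paid in full: no → true
  front setback > 35 ft: 52 > 35 is true
  lot coverage ≤ 72%: 10 ≤ 72 is true
  lot area ≥ 47491 sq ft: 89388 ≥ 47491 is true
  NOT parcel in flood zone: no → true
  number of stories ≥ 12: 2 ≥ 12 is false
  structure height ≥ 92 ft: 100 ≥ 92 is true
  zoning = R2: R1 == R2 is false
Combine:
[1] true OR false = true
[2] true OR false OR true = true
[3.2] NOT true = false
[3] true OR false = true
[4.1] NOT true = false
[4] false OR true = true
[5] true OR false = true
[6] true OR true OR false = true
[root] true AND true AND true AND true AND true AND true = true
Overall: true → issued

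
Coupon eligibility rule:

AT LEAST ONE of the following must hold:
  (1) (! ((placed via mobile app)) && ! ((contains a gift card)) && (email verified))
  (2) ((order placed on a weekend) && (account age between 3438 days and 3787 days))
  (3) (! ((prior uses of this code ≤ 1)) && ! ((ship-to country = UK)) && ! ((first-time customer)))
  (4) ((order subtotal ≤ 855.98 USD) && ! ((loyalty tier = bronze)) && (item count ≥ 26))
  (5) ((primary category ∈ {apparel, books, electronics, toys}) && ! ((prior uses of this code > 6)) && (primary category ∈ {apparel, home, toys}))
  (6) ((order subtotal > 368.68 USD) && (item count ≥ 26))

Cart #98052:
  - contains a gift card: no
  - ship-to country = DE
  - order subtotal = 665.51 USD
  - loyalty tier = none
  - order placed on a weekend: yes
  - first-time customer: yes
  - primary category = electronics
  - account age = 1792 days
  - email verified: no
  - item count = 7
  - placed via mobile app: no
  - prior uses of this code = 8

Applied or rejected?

Rejected

Atomic conditions:
  placed via mobile app: no → false
  contains a gift card: no → false
  email verified: no → false
  order placed on a weekend: yes → true
  account age between 3438 days and 3787 days: 1792 in [3438, 3787] is false
  prior uses of this code ≤ 1: 8 ≤ 1 is false
  ship-to country = UK: DE == UK is false
  first-time customer: yes → true
  order subtotal ≤ 855.98 USD: 665.51 ≤ 855.98 is true
  loyalty tier = bronze: none == bronze is false
  item count ≥ 26: 7 ≥ 26 is false
  primary category ∈ {apparel, books, electronics, toys}: electronics is in the set → true
  prior uses of this code > 6: 8 > 6 is true
  primary category ∈ {apparel, home, toys}: electronics is not in the set → false
  order subtotal > 368.68 USD: 665.51 > 368.68 is true
Combine:
[1.1] NOT false = true
[1.2] NOT false = true
[1] true AND true AND false = false
[2] true AND false = false
[3.1] NOT false = true
[3.2] NOT false = true
[3.3] NOT true = false
[3] true AND true AND false = false
[4.2] NOT false = true
[4] true AND true AND false = false
[5.2] NOT true = false
[5] true AND false AND false = false
[6] true AND false = false
[root] false OR false OR false OR false OR false OR false = false
Overall: false → rejected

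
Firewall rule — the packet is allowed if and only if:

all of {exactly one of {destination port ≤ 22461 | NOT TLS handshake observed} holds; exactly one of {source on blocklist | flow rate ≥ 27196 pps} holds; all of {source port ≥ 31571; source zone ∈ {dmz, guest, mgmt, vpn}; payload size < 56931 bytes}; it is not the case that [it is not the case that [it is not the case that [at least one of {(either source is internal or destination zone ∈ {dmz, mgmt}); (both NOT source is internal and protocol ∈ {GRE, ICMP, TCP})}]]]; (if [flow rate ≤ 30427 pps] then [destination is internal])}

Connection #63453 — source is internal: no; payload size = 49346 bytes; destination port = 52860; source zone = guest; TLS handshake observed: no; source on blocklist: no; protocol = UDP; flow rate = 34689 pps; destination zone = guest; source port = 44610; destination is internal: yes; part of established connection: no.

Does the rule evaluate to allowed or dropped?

Allowed

Atomic conditions:
  destination port ≤ 22461: 52860 ≤ 22461 is false
  NOT TLS handshake observed: no → true
  source on blocklist: no → false
  flow rate ≥ 27196 pps: 34689 ≥ 27196 is true
  source port ≥ 31571: 44610 ≥ 31571 is true
  source zone ∈ {dmz, guest, mgmt, vpn}: guest is in the set → true
  payload size < 56931 bytes: 49346 < 56931 is true
  source is internal: no → false
  destination zone ∈ {dmz, mgmt}: guest is not in the set → false
  NOT source is internal: no → true
  protocol ∈ {GRE, ICMP, TCP}: UDP is not in the set → false
  flow rate ≤ 30427 pps: 34689 ≤ 30427 is false
  destination is internal: yes → true
Combine:
[1] exactly-one(false, true) = true
[2] exactly-one(false, true) = true
[3] true AND true AND true = true
[4.1.1.1.1] false OR false = false
[4.1.1.1.2] true AND false = false
[4.1.1.1] false OR false = false
[4.1.1] NOT false = true
[4.1] NOT true = false
[4] NOT false = true
[5] false → true (antecedent false ⇒ implication holds) = true
[root] true AND true AND true AND true AND true = true
Overall: true → allowed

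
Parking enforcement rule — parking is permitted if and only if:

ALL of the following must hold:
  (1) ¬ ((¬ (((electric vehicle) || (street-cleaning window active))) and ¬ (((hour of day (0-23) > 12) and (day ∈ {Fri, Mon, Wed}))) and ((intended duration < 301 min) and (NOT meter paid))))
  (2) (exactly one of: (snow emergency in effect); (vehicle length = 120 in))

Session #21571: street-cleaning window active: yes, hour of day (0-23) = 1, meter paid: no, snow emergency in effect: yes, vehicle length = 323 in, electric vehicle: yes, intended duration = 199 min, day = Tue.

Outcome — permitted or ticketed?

Permitted

Atomic conditions:
  electric vehicle: yes → true
  street-cleaning window active: yes → true
  hour of day (0-23) > 12: 1 > 12 is false
  day ∈ {Fri, Mon, Wed}: Tue is not in the set → false
  intended duration < 301 min: 199 < 301 is true
  NOT meter paid: no → true
  snow emergency in effect: yes → true
  vehicle length = 120 in: 323 == 120 is false
Combine:
[1.1.1.1] true OR true = true
[1.1.1] NOT true = false
[1.1.2.1] false AND false = false
[1.1.2] NOT false = true
[1.1.3] true AND true = true
[1.1] false AND true AND true = false
[1] NOT false = true
[2] exactly-one(true, false) = true
[root] true AND true = true
Overall: true → permitted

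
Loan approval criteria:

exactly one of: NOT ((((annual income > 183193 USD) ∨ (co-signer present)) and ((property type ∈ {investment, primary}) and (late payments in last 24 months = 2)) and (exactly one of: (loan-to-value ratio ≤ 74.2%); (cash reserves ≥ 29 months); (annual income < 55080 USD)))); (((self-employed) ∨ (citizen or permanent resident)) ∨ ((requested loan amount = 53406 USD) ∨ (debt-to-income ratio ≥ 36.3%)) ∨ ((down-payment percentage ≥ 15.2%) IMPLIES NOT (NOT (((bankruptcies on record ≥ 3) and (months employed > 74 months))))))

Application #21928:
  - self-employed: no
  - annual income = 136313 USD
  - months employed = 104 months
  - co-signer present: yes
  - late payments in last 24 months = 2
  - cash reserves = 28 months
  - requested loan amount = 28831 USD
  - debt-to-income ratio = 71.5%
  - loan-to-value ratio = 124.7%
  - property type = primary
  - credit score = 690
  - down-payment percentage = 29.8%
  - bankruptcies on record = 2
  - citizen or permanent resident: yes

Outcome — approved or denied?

Atomic conditions:
  annual income > 183193 USD: 136313 > 183193 is false
  co-signer present: yes → true
  property type ∈ {investment, primary}: primary is in the set → true
  late payments in last 24 months = 2: 2 == 2 is true
  loan-to-value ratio ≤ 74.2%: 124.7 ≤ 74.2 is false
  cash reserves ≥ 29 months: 28 ≥ 29 is false
  annual income < 55080 USD: 136313 < 55080 is false
  self-employed: no → false
  citizen or permanent resident: yes → true
  requested loan amount = 53406 USD: 28831 == 53406 is false
  debt-to-income ratio ≥ 36.3%: 71.5 ≥ 36.3 is true
  down-payment percentage ≥ 15.2%: 29.8 ≥ 15.2 is true
  bankruptcies on record ≥ 3: 2 ≥ 3 is false
  months employed > 74 months: 104 > 74 is true
Combine:
[1.1.1] false OR true = true
[1.1.2] true AND true = true
[1.1.3] exactly-one(false, false, false) = false
[1.1] true AND true AND false = false
[1] NOT false = true
[2.1] false OR true = true
[2.2] false OR true = true
[2.3.2.1.1] false AND true = false
[2.3.2.1] NOT false = true
[2.3.2] NOT true = false
[2.3] true → false = false
[2] true OR true OR false = true
[root] exactly-one(true, true) = false
Overall: false → denied

Denied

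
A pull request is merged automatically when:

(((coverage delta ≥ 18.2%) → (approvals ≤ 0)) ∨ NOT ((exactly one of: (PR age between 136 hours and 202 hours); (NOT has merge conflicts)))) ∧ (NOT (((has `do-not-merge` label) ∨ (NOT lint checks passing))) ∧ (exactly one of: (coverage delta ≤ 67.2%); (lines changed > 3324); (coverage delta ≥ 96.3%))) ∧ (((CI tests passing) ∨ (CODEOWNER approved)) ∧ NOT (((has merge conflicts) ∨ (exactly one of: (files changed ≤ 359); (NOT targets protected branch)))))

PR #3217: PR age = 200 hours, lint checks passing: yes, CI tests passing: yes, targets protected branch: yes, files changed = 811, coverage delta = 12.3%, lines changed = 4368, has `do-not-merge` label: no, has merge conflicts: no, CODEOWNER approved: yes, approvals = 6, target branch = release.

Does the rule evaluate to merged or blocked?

Atomic conditions:
  coverage delta ≥ 18.2%: 12.3 ≥ 18.2 is false
  approvals ≤ 0: 6 ≤ 0 is false
  PR age between 136 hours and 202 hours: 200 in [136, 202] is true
  NOT has merge conflicts: no → true
  has `do-not-merge` label: no → false
  NOT lint checks passing: yes → false
  coverage delta ≤ 67.2%: 12.3 ≤ 67.2 is true
  lines changed > 3324: 4368 > 3324 is true
  coverage delta ≥ 96.3%: 12.3 ≥ 96.3 is false
  CI tests passing: yes → true
  CODEOWNER approved: yes → true
  has merge conflicts: no → false
  files changed ≤ 359: 811 ≤ 359 is false
  NOT targets protected branch: yes → false
Combine:
[1.1] false → false (antecedent false ⇒ implication holds) = true
[1.2.1] exactly-one(true, true) = false
[1.2] NOT false = true
[1] true OR true = true
[2.1.1] false OR false = false
[2.1] NOT false = true
[2.2] exactly-one(true, true, false) = false
[2] true AND false = false
[3.1] true OR true = true
[3.2.1.2] exactly-one(false, false) = false
[3.2.1] false OR false = false
[3.2] NOT false = true
[3] true AND true = true
[root] true AND false AND true = false
Overall: false → blocked

Blocked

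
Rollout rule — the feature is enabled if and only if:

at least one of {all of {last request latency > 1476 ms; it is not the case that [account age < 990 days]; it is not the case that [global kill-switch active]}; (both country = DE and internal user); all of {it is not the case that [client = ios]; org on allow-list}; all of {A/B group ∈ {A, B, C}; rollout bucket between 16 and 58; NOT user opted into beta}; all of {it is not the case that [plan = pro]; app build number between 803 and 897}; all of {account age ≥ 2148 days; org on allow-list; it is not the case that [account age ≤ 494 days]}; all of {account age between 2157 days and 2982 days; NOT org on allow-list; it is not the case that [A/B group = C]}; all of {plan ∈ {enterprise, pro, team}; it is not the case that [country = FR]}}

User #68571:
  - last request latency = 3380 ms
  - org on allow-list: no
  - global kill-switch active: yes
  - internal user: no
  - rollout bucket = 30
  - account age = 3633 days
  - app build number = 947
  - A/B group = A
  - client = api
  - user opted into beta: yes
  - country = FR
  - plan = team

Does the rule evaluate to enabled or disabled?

Disabled

Atomic conditions:
  last request latency > 1476 ms: 3380 > 1476 is true
  account age < 990 days: 3633 < 990 is false
  global kill-switch active: yes → true
  country = DE: FR == DE is false
  internal user: no → false
  client = ios: api == ios is false
  org on allow-list: no → false
  A/B group ∈ {A, B, C}: A is in the set → true
  rollout bucket between 16 and 58: 30 in [16, 58] is true
  NOT user opted into beta: yes → false
  plan = pro: team == pro is false
  app build number between 803 and 897: 947 in [803, 897] is false
  account age ≥ 2148 days: 3633 ≥ 2148 is true
  account age ≤ 494 days: 3633 ≤ 494 is false
  account age between 2157 days and 2982 days: 3633 in [2157, 2982] is false
  NOT org on allow-list: no → true
  A/B group = C: A == C is false
  plan ∈ {enterprise, pro, team}: team is in the set → true
  country = FR: FR == FR is true
Combine:
[1.2] NOT false = true
[1.3] NOT true = false
[1] true AND true AND false = false
[2] false AND false = false
[3.1] NOT false = true
[3] true AND false = false
[4] true AND true AND false = false
[5.1] NOT false = true
[5] true AND false = false
[6.3] NOT false = true
[6] true AND false AND true = false
[7.3] NOT false = true
[7] false AND true AND true = false
[8.2] NOT true = false
[8] true AND false = false
[root] false OR false OR false OR false OR false OR false OR false OR false = false
Overall: false → disabled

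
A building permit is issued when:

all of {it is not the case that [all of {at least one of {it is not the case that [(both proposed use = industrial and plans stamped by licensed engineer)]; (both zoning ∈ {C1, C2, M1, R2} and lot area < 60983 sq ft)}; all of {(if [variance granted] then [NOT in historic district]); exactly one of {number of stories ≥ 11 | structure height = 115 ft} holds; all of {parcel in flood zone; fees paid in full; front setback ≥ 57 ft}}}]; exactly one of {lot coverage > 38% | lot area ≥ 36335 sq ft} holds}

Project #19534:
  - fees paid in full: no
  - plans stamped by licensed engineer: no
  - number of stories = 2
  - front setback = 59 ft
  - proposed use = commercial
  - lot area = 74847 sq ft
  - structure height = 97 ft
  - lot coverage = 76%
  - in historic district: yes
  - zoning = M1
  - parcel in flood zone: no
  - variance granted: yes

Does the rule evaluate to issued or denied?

Atomic conditions:
  proposed use = industrial: commercial == industrial is false
  plans stamped by licensed engineer: no → false
  zoning ∈ {C1, C2, M1, R2}: M1 is in the set → true
  lot area < 60983 sq ft: 74847 < 60983 is false
  variance granted: yes → true
  NOT in historic district: yes → false
  number of stories ≥ 11: 2 ≥ 11 is false
  structure height = 115 ft: 97 == 115 is false
  parcel in flood zone: no → false
  fees paid in full: no → false
  front setback ≥ 57 ft: 59 ≥ 57 is true
  lot coverage > 38%: 76 > 38 is true
  lot area ≥ 36335 sq ft: 74847 ≥ 36335 is true
Combine:
[1.1.1.1.1] false AND false = false
[1.1.1.1] NOT false = true
[1.1.1.2] true AND false = false
[1.1.1] true OR false = true
[1.1.2.1] true → false = false
[1.1.2.2] exactly-one(false, false) = false
[1.1.2.3] false AND false AND true = false
[1.1.2] false AND false AND false = false
[1.1] true AND false = false
[1] NOT false = true
[2] exactly-one(true, true) = false
[root] true AND false = false
Overall: false → denied

Denied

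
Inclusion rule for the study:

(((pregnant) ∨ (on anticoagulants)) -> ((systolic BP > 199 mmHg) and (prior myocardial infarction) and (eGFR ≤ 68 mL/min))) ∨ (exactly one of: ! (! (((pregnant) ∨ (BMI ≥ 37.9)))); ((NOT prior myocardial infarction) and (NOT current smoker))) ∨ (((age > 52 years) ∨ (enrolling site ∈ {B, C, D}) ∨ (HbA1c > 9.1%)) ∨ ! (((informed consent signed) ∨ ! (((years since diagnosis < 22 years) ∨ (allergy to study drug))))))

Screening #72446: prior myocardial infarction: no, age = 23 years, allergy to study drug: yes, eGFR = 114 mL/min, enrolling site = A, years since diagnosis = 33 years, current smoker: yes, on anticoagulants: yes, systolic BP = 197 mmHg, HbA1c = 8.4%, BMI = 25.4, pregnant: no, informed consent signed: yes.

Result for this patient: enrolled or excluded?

Excluded

Atomic conditions:
  pregnant: no → false
  on anticoagulants: yes → true
  systolic BP > 199 mmHg: 197 > 199 is false
  prior myocardial infarction: no → false
  eGFR ≤ 68 mL/min: 114 ≤ 68 is false
  BMI ≥ 37.9: 25.4 ≥ 37.9 is false
  NOT prior myocardial infarction: no → true
  NOT current smoker: yes → false
  age > 52 years: 23 > 52 is false
  enrolling site ∈ {B, C, D}: A is not in the set → false
  HbA1c > 9.1%: 8.4 > 9.1 is false
  informed consent signed: yes → true
  years since diagnosis < 22 years: 33 < 22 is false
  allergy to study drug: yes → true
Combine:
[1.1] false OR true = true
[1.2] false AND false AND false = false
[1] true → false = false
[2.1.1.1] false OR false = false
[2.1.1] NOT false = true
[2.1] NOT true = false
[2.2] true AND false = false
[2] exactly-one(false, false) = false
[3.1] false OR false OR false = false
[3.2.1.2.1] false OR true = true
[3.2.1.2] NOT true = false
[3.2.1] true OR false = true
[3.2] NOT true = false
[3] false OR false = false
[root] false OR false OR false = false
Overall: false → excluded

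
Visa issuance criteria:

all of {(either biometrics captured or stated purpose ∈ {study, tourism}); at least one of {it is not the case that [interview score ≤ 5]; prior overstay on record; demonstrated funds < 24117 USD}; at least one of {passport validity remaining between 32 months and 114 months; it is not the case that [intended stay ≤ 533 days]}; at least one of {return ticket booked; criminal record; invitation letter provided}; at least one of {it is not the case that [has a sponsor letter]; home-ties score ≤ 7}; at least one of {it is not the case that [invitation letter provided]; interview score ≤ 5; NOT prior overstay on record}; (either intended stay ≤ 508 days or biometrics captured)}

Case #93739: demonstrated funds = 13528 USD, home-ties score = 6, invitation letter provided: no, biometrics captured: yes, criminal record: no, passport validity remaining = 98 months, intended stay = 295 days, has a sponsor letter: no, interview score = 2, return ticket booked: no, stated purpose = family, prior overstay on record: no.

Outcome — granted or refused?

Refused

Atomic conditions:
  biometrics captured: yes → true
  stated purpose ∈ {study, tourism}: family is not in the set → false
  interview score ≤ 5: 2 ≤ 5 is true
  prior overstay on record: no → false
  demonstrated funds < 24117 USD: 13528 < 24117 is true
  passport validity remaining between 32 months and 114 months: 98 in [32, 114] is true
  intended stay ≤ 533 days: 295 ≤ 533 is true
  return ticket booked: no → false
  criminal record: no → false
  invitation letter provided: no → false
  has a sponsor letter: no → false
  home-ties score ≤ 7: 6 ≤ 7 is true
  NOT prior overstay on record: no → true
  intended stay ≤ 508 days: 295 ≤ 508 is true
Combine:
[1] true OR false = true
[2.1] NOT true = false
[2] false OR false OR true = true
[3.2] NOT true = false
[3] true OR false = true
[4] false OR false OR false = false
[5.1] NOT false = true
[5] true OR true = true
[6.1] NOT false = true
[6] true OR true OR true = true
[7] true OR true = true
[root] true AND true AND true AND false AND true AND true AND true = false
Overall: false → refused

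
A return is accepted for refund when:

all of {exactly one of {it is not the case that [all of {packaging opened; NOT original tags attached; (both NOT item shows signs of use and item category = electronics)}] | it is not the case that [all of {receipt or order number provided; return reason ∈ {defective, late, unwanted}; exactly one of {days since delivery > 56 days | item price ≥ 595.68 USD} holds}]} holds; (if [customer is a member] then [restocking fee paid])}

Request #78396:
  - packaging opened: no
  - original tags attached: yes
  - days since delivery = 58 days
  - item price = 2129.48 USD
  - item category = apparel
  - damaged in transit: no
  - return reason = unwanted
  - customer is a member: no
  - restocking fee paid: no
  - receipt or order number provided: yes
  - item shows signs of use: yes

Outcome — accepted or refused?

Refused

Atomic conditions:
  packaging opened: no → false
  NOT original tags attached: yes → false
  NOT item shows signs of use: yes → false
  item category = electronics: apparel == electronics is false
  receipt or order number provided: yes → true
  return reason ∈ {defective, late, unwanted}: unwanted is in the set → true
  days since delivery > 56 days: 58 > 56 is true
  item price ≥ 595.68 USD: 2129.48 ≥ 595.68 is true
  customer is a member: no → false
  restocking fee paid: no → false
Combine:
[1.1.1.3] false AND false = false
[1.1.1] false AND false AND false = false
[1.1] NOT false = true
[1.2.1.3] exactly-one(true, true) = false
[1.2.1] true AND true AND false = false
[1.2] NOT false = true
[1] exactly-one(true, true) = false
[2] false → false (antecedent false ⇒ implication holds) = true
[root] false AND true = false
Overall: false → refused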